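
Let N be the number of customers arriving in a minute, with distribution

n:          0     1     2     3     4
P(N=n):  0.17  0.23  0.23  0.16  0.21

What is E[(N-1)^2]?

2.93

E[(N-1)^2] = Σ (n-1)^2·P(N=n)
 = 1·0.17 + 0·0.23 + 1·0.23 + 4·0.16 + 9·0.21
 = 0.17 + 0 + 0.23 + 0.64 + 1.89
 = 2.93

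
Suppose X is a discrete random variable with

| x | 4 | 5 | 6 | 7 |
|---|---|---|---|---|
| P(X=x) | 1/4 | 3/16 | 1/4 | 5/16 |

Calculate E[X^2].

33

E[X^2] = Σ x^2·P(X=x)
 = 16·1/4 + 25·3/16 + 36·1/4 + 49·5/16
 = 4 + 75/16 + 9 + 245/16
 = 33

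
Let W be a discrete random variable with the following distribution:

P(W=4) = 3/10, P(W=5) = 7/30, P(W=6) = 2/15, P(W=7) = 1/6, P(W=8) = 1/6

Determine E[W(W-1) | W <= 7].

23.12

P(W <= 7) = 3/10 + 7/30 + 2/15 + 1/6 = 5/6.
E[W(W-1) | W <= 7] = [12·3/10 + 20·7/30 + 30·2/15 + 42·1/6] / (5/6)
 = 289/15 / (5/6)
 = 578/25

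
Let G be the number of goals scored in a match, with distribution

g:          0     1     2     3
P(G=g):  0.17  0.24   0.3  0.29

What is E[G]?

1.71

E[G] = Σ g·P(G=g)
 = 0·0.17 + 1·0.24 + 2·0.3 + 3·0.29
 = 0 + 0.24 + 0.6 + 0.87
 = 1.71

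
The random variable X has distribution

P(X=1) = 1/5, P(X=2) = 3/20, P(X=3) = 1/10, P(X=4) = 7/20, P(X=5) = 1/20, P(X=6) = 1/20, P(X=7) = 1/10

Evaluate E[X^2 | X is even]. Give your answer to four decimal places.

P(X is even) = 3/20 + 7/20 + 1/20 = 11/20.
E[X^2 | X is even] = [4·3/20 + 16·7/20 + 36·1/20] / (11/20)
 = 8 / (11/20)
 = 160/11

14.5455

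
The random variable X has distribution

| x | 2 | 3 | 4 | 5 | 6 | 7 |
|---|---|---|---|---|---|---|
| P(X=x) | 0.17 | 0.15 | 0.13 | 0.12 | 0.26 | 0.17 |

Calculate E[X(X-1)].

20.14

E[X(X-1)] = Σ x(x-1)·P(X=x)
 = 2·0.17 + 6·0.15 + 12·0.13 + 20·0.12 + 30·0.26 + 42·0.17
 = 0.34 + 0.9 + 1.56 + 2.4 + 7.8 + 7.14
 = 20.14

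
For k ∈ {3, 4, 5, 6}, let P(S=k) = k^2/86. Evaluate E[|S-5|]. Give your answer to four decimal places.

0.8140

E[|S-5|] = Σ |s-5|·P(S=s)
 = 2·9/86 + 1·8/43 + 0·25/86 + 1·18/43
 = 9/43 + 8/43 + 0 + 18/43
 = 35/43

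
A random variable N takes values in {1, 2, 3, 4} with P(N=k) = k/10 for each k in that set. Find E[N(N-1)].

E[N(N-1)] = Σ n(n-1)·P(N=n)
 = 0·1/10 + 2·1/5 + 6·3/10 + 12·2/5
 = 0 + 2/5 + 9/5 + 24/5
 = 7

7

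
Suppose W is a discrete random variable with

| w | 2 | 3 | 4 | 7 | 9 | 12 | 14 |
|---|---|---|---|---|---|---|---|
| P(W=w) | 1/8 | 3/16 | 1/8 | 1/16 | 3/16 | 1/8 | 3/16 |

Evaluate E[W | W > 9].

13.2

P(W > 9) = 1/8 + 3/16 = 5/16.
E[W | W > 9] = [12·1/8 + 14·3/16] / (5/16)
 = 33/8 / (5/16)
 = 66/5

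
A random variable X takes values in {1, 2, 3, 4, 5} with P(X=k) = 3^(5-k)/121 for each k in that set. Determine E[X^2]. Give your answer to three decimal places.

2.835

E[X^2] = Σ x^2·P(X=x)
 = 1·81/121 + 4·27/121 + 9·9/121 + 16·3/121 + 25·1/121
 = 81/121 + 108/121 + 81/121 + 48/121 + 25/121
 = 343/121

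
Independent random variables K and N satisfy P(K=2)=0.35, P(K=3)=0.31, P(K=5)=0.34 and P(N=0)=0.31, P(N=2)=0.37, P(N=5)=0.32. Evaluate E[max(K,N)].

E[max(K,N)] = Σ_k Σ_n max(k,n) · P(K=k)P(N=n)
 = 2·0.1085 + 2·0.1295 + 5·0.112 + 3·0.0961 + 3·0.1147 + 5·0.0992 + 5·0.1054 + 5·0.1258 + 5·0.1088
 = 0.217 + 0.259 + 0.56 + 0.2883 + 0.3441 + 0.496 + 0.527 + 0.629 + 0.544
 = 3.8644

3.8644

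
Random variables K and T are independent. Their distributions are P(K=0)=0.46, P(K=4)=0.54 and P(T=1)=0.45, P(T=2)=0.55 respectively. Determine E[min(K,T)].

E[min(K,T)] = Σ_k Σ_t min(k,t) · P(K=k)P(T=t)
 = 0·0.207 + 0·0.253 + 1·0.243 + 2·0.297
 = 0 + 0 + 0.243 + 0.594
 = 0.837

0.837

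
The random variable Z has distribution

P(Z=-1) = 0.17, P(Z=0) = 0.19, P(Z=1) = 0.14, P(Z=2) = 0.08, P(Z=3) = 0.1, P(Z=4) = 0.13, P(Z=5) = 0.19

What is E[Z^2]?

E[Z^2] = Σ z^2·P(Z=z)
 = 1·0.17 + 0·0.19 + 1·0.14 + 4·0.08 + 9·0.1 + 16·0.13 + 25·0.19
 = 0.17 + 0 + 0.14 + 0.32 + 0.9 + 2.08 + 4.75
 = 8.36

8.36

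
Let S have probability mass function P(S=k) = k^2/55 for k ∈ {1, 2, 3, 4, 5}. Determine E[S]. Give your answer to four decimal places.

4.0909

E[S] = Σ s·P(S=s)
 = 1·1/55 + 2·4/55 + 3·9/55 + 4·16/55 + 5·5/11
 = 1/55 + 8/55 + 27/55 + 64/55 + 25/11
 = 45/11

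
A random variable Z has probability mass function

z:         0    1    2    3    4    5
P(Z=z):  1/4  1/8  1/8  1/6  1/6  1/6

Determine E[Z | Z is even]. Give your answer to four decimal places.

1.6923

P(Z is even) = 1/4 + 1/8 + 1/6 = 13/24.
E[Z | Z is even] = [0·1/4 + 2·1/8 + 4·1/6] / (13/24)
 = 11/12 / (13/24)
 = 22/13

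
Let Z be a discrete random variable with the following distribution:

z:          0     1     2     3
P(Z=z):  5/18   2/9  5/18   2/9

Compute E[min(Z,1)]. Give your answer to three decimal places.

E[min(Z,1)] = Σ min(z,1)·P(Z=z)
 = 0·5/18 + 1·2/9 + 1·5/18 + 1·2/9
 = 0 + 2/9 + 5/18 + 2/9
 = 13/18

0.722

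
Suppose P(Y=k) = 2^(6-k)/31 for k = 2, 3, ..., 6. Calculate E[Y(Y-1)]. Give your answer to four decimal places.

E[Y(Y-1)] = Σ y(y-1)·P(Y=y)
 = 2·16/31 + 6·8/31 + 12·4/31 + 20·2/31 + 30·1/31
 = 32/31 + 48/31 + 48/31 + 40/31 + 30/31
 = 198/31

6.3871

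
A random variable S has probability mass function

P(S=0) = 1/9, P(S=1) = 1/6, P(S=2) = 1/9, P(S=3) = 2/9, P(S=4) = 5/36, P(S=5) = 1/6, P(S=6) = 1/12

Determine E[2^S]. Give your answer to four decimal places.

15.5556

E[2^S] = Σ 2^s·P(S=s)
 = 1·1/9 + 2·1/6 + 4·1/9 + 8·2/9 + 16·5/36 + 32·1/6 + 64·1/12
 = 1/9 + 1/3 + 4/9 + 16/9 + 20/9 + 16/3 + 16/3
 = 140/9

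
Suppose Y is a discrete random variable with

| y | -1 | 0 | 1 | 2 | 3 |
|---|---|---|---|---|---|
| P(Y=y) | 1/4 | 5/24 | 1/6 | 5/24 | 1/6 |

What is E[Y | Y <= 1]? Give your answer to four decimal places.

P(Y <= 1) = 1/4 + 5/24 + 1/6 = 5/8.
E[Y | Y <= 1] = [(-1)·1/4 + 0·5/24 + 1·1/6] / (5/8)
 = -1/12 / (5/8)
 = -2/15

-0.1333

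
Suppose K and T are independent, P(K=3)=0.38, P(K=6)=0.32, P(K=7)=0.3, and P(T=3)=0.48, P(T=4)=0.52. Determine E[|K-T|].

E[|K-T|] = Σ_k Σ_t |k-t| · P(K=k)P(T=t)
 = 0·0.1824 + 1·0.1976 + 3·0.1536 + 2·0.1664 + 4·0.144 + 3·0.156
 = 0 + 0.1976 + 0.4608 + 0.3328 + 0.576 + 0.468
 = 2.0352

2.0352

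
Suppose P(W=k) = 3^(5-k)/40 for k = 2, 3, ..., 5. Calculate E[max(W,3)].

3.125

E[max(W,3)] = Σ max(w,3)·P(W=w)
 = 3·27/40 + 3·9/40 + 4·3/40 + 5·1/40
 = 81/40 + 27/40 + 3/10 + 1/8
 = 25/8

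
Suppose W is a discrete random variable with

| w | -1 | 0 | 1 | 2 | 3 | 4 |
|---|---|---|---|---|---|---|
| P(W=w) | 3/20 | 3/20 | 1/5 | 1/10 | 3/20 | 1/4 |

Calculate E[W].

E[W] = Σ w·P(W=w)
 = (-1)·3/20 + 0·3/20 + 1·1/5 + 2·1/10 + 3·3/20 + 4·1/4
 = (-3/20) + 0 + 1/5 + 1/5 + 9/20 + 1
 = 17/10

1.7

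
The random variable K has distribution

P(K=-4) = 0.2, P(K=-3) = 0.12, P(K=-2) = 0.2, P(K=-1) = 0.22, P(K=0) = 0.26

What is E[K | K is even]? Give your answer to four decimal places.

-1.8182

P(K is even) = 0.2 + 0.2 + 0.26 = 0.66.
E[K | K is even] = [(-4)·0.2 + (-2)·0.2 + 0·0.26] / 0.66
 = -1.2 / 0.66
 = -20/11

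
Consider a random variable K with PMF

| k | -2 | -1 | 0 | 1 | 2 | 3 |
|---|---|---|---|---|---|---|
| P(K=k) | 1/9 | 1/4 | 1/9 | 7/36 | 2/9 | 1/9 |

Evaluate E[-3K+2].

0.5

E[-3K+2] = Σ (-3k+2)·P(K=k)
 = 8·1/9 + 5·1/4 + 2·1/9 + (-1)·7/36 + (-4)·2/9 + (-7)·1/9
 = 8/9 + 5/4 + 2/9 + (-7/36) + (-8/9) + (-7/9)
 = 1/2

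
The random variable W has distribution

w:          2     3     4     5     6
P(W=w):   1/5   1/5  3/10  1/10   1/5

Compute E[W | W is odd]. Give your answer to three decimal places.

P(W is odd) = 1/5 + 1/10 = 3/10.
E[W | W is odd] = [3·1/5 + 5·1/10] / (3/10)
 = 11/10 / (3/10)
 = 11/3

3.667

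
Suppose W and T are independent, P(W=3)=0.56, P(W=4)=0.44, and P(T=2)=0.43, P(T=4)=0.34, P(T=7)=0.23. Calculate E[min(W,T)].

2.8208

E[min(W,T)] = Σ_w Σ_t min(w,t) · P(W=w)P(T=t)
 = 2·0.2408 + 3·0.1904 + 3·0.1288 + 2·0.1892 + 4·0.1496 + 4·0.1012
 = 0.4816 + 0.5712 + 0.3864 + 0.3784 + 0.5984 + 0.4048
 = 2.8208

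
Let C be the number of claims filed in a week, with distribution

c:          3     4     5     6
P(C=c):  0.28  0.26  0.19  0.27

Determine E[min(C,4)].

E[min(C,4)] = Σ min(c,4)·P(C=c)
 = 3·0.28 + 4·0.26 + 4·0.19 + 4·0.27
 = 0.84 + 1.04 + 0.76 + 1.08
 = 3.72

3.72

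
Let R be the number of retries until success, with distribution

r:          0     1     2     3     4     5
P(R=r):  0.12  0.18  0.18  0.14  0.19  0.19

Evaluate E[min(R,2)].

1.58

E[min(R,2)] = Σ min(r,2)·P(R=r)
 = 0·0.12 + 1·0.18 + 2·0.18 + 2·0.14 + 2·0.19 + 2·0.19
 = 0 + 0.18 + 0.36 + 0.28 + 0.38 + 0.38
 = 1.58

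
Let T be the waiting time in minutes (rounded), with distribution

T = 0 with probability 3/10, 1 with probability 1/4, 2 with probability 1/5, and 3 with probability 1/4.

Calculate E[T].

E[T] = Σ t·P(T=t)
 = 0·3/10 + 1·1/4 + 2·1/5 + 3·1/4
 = 0 + 1/4 + 2/5 + 3/4
 = 7/5

1.4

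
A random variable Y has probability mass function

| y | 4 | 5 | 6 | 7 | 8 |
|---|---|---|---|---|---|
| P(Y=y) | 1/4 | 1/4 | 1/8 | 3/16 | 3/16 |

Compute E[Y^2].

35.9375

E[Y^2] = Σ y^2·P(Y=y)
 = 16·1/4 + 25·1/4 + 36·1/8 + 49·3/16 + 64·3/16
 = 4 + 25/4 + 9/2 + 147/16 + 12
 = 575/16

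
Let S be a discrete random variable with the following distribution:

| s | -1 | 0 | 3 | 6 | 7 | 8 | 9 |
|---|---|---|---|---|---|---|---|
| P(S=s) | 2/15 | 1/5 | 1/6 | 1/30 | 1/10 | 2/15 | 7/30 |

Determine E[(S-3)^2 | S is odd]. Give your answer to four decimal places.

19.1579

P(S is odd) = 2/15 + 1/6 + 1/10 + 7/30 = 19/30.
E[(S-3)^2 | S is odd] = [16·2/15 + 0·1/6 + 16·1/10 + 36·7/30] / (19/30)
 = 182/15 / (19/30)
 = 364/19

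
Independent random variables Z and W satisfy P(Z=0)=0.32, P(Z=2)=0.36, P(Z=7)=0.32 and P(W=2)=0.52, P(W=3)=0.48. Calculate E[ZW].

E[ZW] = Σ_z Σ_w zw · P(Z=z)P(W=w)
 = 0·0.1664 + 0·0.1536 + 4·0.1872 + 6·0.1728 + 14·0.1664 + 21·0.1536
 = 0 + 0 + 0.7488 + 1.0368 + 2.3296 + 3.2256
 = 7.3408

7.3408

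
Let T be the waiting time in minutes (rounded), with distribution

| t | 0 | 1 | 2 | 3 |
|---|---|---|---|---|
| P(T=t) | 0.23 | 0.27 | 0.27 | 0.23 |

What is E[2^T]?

E[2^T] = Σ 2^t·P(T=t)
 = 1·0.23 + 2·0.27 + 4·0.27 + 8·0.23
 = 0.23 + 0.54 + 1.08 + 1.84
 = 3.69

3.69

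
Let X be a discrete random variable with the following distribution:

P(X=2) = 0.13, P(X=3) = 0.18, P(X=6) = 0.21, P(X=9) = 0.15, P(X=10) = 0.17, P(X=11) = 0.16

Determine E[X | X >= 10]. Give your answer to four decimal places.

P(X >= 10) = 0.17 + 0.16 = 0.33.
E[X | X >= 10] = [10·0.17 + 11·0.16] / 0.33
 = 3.46 / 0.33
 = 346/33

10.4848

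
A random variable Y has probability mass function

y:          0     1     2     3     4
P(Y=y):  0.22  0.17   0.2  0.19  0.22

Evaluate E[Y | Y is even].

P(Y is even) = 0.22 + 0.2 + 0.22 = 0.64.
E[Y | Y is even] = [0·0.22 + 2·0.2 + 4·0.22] / 0.64
 = 1.28 / 0.64
 = 2

2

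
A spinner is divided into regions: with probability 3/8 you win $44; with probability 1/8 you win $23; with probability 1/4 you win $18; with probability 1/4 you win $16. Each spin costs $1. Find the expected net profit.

26.875

E[payout] = 44·3/8 + 23·1/8 + 18·1/4 + 16·1/4
 = 33/2 + 23/8 + 9/2 + 4
 = 223/8
Net = 223/8 - 1 = 215/8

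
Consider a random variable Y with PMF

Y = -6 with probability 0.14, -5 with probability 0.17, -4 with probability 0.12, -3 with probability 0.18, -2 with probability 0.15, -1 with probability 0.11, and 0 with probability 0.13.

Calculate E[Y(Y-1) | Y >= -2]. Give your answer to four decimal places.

2.8718

P(Y >= -2) = 0.15 + 0.11 + 0.13 = 0.39.
E[Y(Y-1) | Y >= -2] = [6·0.15 + 2·0.11 + 0·0.13] / 0.39
 = 1.12 / 0.39
 = 112/39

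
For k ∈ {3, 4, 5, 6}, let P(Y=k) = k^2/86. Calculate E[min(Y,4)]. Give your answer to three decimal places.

3.895

E[min(Y,4)] = Σ min(y,4)·P(Y=y)
 = 3·9/86 + 4·8/43 + 4·25/86 + 4·18/43
 = 27/86 + 32/43 + 50/43 + 72/43
 = 335/86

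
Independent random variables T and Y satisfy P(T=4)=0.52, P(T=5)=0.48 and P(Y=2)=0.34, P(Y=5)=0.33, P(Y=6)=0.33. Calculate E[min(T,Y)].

3.6368

E[min(T,Y)] = Σ_t Σ_y min(t,y) · P(T=t)P(Y=y)
 = 2·0.1768 + 4·0.1716 + 4·0.1716 + 2·0.1632 + 5·0.1584 + 5·0.1584
 = 0.3536 + 0.6864 + 0.6864 + 0.3264 + 0.792 + 0.792
 = 3.6368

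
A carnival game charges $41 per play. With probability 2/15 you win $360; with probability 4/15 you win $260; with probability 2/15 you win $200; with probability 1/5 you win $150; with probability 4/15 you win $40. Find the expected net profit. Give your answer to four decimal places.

143.6667

E[payout] = 360·2/15 + 260·4/15 + 200·2/15 + 150·1/5 + 40·4/15
 = 48 + 208/3 + 80/3 + 30 + 32/3
 = 554/3
Net = 554/3 - 41 = 431/3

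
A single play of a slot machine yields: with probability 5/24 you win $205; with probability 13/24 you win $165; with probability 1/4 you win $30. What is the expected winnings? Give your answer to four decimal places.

139.5833

E[payout] = 205·5/24 + 165·13/24 + 30·1/4
 = 1025/24 + 715/8 + 15/2
 = 1675/12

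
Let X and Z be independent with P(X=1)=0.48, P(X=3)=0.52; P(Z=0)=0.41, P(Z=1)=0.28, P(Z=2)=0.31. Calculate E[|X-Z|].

1.4376

E[|X-Z|] = Σ_x Σ_z |x-z| · P(X=x)P(Z=z)
 = 1·0.1968 + 0·0.1344 + 1·0.1488 + 3·0.2132 + 2·0.1456 + 1·0.1612
 = 0.1968 + 0 + 0.1488 + 0.6396 + 0.2912 + 0.1612
 = 1.4376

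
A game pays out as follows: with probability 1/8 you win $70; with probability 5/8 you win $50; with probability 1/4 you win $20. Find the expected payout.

45

E[payout] = 70·1/8 + 50·5/8 + 20·1/4
 = 35/4 + 125/4 + 5
 = 45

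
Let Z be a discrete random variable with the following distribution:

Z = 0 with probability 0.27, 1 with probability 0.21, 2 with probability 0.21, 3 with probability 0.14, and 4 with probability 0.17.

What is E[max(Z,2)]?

E[max(Z,2)] = Σ max(z,2)·P(Z=z)
 = 2·0.27 + 2·0.21 + 2·0.21 + 3·0.14 + 4·0.17
 = 0.54 + 0.42 + 0.42 + 0.42 + 0.68
 = 2.48

2.48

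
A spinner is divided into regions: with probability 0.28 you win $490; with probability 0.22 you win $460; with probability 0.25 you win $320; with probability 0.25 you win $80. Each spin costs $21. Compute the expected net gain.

E[payout] = 490·0.28 + 460·0.22 + 320·0.25 + 80·0.25
 = 137.2 + 101.2 + 80 + 20
 = 338.4
Net = 338.4 - 21 = 317.4

317.4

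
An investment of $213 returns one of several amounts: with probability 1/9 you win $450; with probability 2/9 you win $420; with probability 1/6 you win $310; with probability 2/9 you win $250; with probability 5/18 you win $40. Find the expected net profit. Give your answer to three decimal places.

48.667

E[payout] = 450·1/9 + 420·2/9 + 310·1/6 + 250·2/9 + 40·5/18
 = 50 + 280/3 + 155/3 + 500/9 + 100/9
 = 785/3
Net = 785/3 - 213 = 146/3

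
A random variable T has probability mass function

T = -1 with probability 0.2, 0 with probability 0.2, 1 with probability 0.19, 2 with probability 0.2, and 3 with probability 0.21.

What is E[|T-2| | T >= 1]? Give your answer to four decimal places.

0.6667

P(T >= 1) = 0.19 + 0.2 + 0.21 = 0.6.
E[|T-2| | T >= 1] = [1·0.19 + 0·0.2 + 1·0.21] / 0.6
 = 0.4 / 0.6
 = 2/3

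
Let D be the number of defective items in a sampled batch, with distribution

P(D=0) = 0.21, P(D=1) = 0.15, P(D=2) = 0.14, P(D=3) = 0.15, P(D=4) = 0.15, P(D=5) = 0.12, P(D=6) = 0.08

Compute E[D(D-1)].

7.78

E[D(D-1)] = Σ d(d-1)·P(D=d)
 = 0·0.21 + 0·0.15 + 2·0.14 + 6·0.15 + 12·0.15 + 20·0.12 + 30·0.08
 = 0 + 0 + 0.28 + 0.9 + 1.8 + 2.4 + 2.4
 = 7.78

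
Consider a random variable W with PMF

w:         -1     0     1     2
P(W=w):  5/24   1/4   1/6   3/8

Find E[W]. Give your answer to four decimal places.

E[W] = Σ w·P(W=w)
 = (-1)·5/24 + 0·1/4 + 1·1/6 + 2·3/8
 = (-5/24) + 0 + 1/6 + 3/4
 = 17/24

0.7083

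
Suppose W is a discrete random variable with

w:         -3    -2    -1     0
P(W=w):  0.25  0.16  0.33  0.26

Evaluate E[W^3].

E[W^3] = Σ w^3·P(W=w)
 = (-27)·0.25 + (-8)·0.16 + (-1)·0.33 + 0·0.26
 = (-6.75) + (-1.28) + (-0.33) + 0
 = -8.36

-8.36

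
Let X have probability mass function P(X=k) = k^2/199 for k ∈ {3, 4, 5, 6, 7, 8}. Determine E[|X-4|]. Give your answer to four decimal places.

2.5578

E[|X-4|] = Σ |x-4|·P(X=x)
 = 1·9/199 + 0·16/199 + 1·25/199 + 2·36/199 + 3·49/199 + 4·64/199
 = 9/199 + 0 + 25/199 + 72/199 + 147/199 + 256/199
 = 509/199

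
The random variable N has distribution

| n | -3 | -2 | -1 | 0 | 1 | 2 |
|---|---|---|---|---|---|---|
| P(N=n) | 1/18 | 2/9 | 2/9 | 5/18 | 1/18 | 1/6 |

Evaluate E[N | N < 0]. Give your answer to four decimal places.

-1.6667

P(N < 0) = 1/18 + 2/9 + 2/9 = 1/2.
E[N | N < 0] = [(-3)·1/18 + (-2)·2/9 + (-1)·2/9] / (1/2)
 = -5/6 / (1/2)
 = -5/3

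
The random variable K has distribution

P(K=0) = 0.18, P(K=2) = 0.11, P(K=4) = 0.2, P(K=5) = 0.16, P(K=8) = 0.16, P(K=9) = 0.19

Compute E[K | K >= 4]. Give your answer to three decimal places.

6.465

P(K >= 4) = 0.2 + 0.16 + 0.16 + 0.19 = 0.71.
E[K | K >= 4] = [4·0.2 + 5·0.16 + 8·0.16 + 9·0.19] / 0.71
 = 4.59 / 0.71
 = 459/71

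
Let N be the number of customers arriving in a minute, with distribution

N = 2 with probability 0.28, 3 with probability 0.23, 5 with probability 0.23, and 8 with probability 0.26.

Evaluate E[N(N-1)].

E[N(N-1)] = Σ n(n-1)·P(N=n)
 = 2·0.28 + 6·0.23 + 20·0.23 + 56·0.26
 = 0.56 + 1.38 + 4.6 + 14.56
 = 21.1

21.1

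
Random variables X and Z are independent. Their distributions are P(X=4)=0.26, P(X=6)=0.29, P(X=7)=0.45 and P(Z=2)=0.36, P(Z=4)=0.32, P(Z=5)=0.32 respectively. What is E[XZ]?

E[XZ] = Σ_x Σ_z xz · P(X=x)P(Z=z)
 = 8·0.0936 + 16·0.0832 + 20·0.0832 + 12·0.1044 + 24·0.0928 + 30·0.0928 + 14·0.162 + 28·0.144 + 35·0.144
 = 0.7488 + 1.3312 + 1.664 + 1.2528 + 2.2272 + 2.784 + 2.268 + 4.032 + 5.04
 = 21.348

21.348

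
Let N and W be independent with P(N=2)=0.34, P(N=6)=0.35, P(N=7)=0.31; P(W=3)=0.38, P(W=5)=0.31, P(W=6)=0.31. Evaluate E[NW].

22.5225

E[NW] = Σ_n Σ_w nw · P(N=n)P(W=w)
 = 6·0.1292 + 10·0.1054 + 12·0.1054 + 18·0.133 + 30·0.1085 + 36·0.1085 + 21·0.1178 + 35·0.0961 + 42·0.0961
 = 0.7752 + 1.054 + 1.2648 + 2.394 + 3.255 + 3.906 + 2.4738 + 3.3635 + 4.0362
 = 22.5225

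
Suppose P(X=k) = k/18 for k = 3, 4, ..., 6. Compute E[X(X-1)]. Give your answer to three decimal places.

19.222

E[X(X-1)] = Σ x(x-1)·P(X=x)
 = 6·1/6 + 12·2/9 + 20·5/18 + 30·1/3
 = 1 + 8/3 + 50/9 + 10
 = 173/9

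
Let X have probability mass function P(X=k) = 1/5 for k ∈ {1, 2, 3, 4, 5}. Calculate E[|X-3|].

E[|X-3|] = Σ |x-3|·P(X=x)
 = 2·1/5 + 1·1/5 + 0·1/5 + 1·1/5 + 2·1/5
 = 2/5 + 1/5 + 0 + 1/5 + 2/5
 = 6/5

1.2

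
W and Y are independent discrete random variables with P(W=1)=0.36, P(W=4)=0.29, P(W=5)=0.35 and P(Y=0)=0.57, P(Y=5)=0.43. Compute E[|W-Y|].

2.6078

E[|W-Y|] = Σ_w Σ_y |w-y| · P(W=w)P(Y=y)
 = 1·0.2052 + 4·0.1548 + 4·0.1653 + 1·0.1247 + 5·0.1995 + 0·0.1505
 = 0.2052 + 0.6192 + 0.6612 + 0.1247 + 0.9975 + 0
 = 2.6078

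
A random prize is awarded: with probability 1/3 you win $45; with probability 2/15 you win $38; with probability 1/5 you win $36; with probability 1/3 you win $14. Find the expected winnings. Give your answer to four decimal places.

31.9333

E[payout] = 45·1/3 + 38·2/15 + 36·1/5 + 14·1/3
 = 15 + 76/15 + 36/5 + 14/3
 = 479/15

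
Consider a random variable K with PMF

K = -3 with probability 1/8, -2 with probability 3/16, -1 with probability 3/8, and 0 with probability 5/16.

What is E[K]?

-1.125

E[K] = Σ k·P(K=k)
 = (-3)·1/8 + (-2)·3/16 + (-1)·3/8 + 0·5/16
 = (-3/8) + (-3/8) + (-3/8) + 0
 = -9/8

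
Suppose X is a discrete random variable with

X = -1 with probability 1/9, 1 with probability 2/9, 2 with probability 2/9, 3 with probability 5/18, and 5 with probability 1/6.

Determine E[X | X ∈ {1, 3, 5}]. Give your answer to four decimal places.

2.8333

P(X ∈ {1, 3, 5}) = 2/9 + 5/18 + 1/6 = 2/3.
E[X | X ∈ {1, 3, 5}] = [1·2/9 + 3·5/18 + 5·1/6] / (2/3)
 = 17/9 / (2/3)
 = 17/6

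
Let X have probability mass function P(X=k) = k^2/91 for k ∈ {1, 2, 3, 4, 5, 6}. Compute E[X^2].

E[X^2] = Σ x^2·P(X=x)
 = 1·1/91 + 4·4/91 + 9·9/91 + 16·16/91 + 25·25/91 + 36·36/91
 = 1/91 + 16/91 + 81/91 + 256/91 + 625/91 + 1296/91
 = 25

25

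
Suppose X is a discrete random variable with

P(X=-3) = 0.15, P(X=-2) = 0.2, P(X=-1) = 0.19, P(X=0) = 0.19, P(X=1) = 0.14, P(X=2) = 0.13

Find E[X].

-0.64

E[X] = Σ x·P(X=x)
 = (-3)·0.15 + (-2)·0.2 + (-1)·0.19 + 0·0.19 + 1·0.14 + 2·0.13
 = (-0.45) + (-0.4) + (-0.19) + 0 + 0.14 + 0.26
 = -0.64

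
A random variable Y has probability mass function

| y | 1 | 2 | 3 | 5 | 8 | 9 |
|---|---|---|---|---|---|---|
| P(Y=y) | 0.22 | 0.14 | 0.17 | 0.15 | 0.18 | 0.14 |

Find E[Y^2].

28.92

E[Y^2] = Σ y^2·P(Y=y)
 = 1·0.22 + 4·0.14 + 9·0.17 + 25·0.15 + 64·0.18 + 81·0.14
 = 0.22 + 0.56 + 1.53 + 3.75 + 11.52 + 11.34
 = 28.92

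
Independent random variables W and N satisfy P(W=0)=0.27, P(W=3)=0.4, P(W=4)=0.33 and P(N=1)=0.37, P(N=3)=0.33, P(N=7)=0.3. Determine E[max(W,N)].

4.2312

E[max(W,N)] = Σ_w Σ_n max(w,n) · P(W=w)P(N=n)
 = 1·0.0999 + 3·0.0891 + 7·0.081 + 3·0.148 + 3·0.132 + 7·0.12 + 4·0.1221 + 4·0.1089 + 7·0.099
 = 0.0999 + 0.2673 + 0.567 + 0.444 + 0.396 + 0.84 + 0.4884 + 0.4356 + 0.693
 = 4.2312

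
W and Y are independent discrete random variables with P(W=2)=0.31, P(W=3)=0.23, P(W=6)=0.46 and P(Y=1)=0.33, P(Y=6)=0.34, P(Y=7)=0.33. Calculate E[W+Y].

E[W+Y] = Σ_w Σ_y (w+y) · P(W=w)P(Y=y)
 = 3·0.1023 + 8·0.1054 + 9·0.1023 + 4·0.0759 + 9·0.0782 + 10·0.0759 + 7·0.1518 + 12·0.1564 + 13·0.1518
 = 0.3069 + 0.8432 + 0.9207 + 0.3036 + 0.7038 + 0.759 + 1.0626 + 1.8768 + 1.9734
 = 8.75

8.75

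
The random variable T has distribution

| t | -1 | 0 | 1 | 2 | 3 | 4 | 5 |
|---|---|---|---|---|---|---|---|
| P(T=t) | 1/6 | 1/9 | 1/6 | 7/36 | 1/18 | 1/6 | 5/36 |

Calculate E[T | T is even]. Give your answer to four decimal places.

P(T is even) = 1/9 + 7/36 + 1/6 = 17/36.
E[T | T is even] = [0·1/9 + 2·7/36 + 4·1/6] / (17/36)
 = 19/18 / (17/36)
 = 38/17

2.2353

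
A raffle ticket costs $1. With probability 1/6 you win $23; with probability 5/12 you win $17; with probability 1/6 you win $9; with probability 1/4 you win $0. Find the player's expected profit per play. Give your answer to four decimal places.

11.4167

E[payout] = 23·1/6 + 17·5/12 + 9·1/6 + 0·1/4
 = 23/6 + 85/12 + 3/2 + 0
 = 149/12
Net = 149/12 - 1 = 137/12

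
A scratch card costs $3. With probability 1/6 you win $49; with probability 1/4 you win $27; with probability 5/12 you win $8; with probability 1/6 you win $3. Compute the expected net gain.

E[payout] = 49·1/6 + 27·1/4 + 8·5/12 + 3·1/6
 = 49/6 + 27/4 + 10/3 + 1/2
 = 75/4
Net = 75/4 - 3 = 63/4

15.75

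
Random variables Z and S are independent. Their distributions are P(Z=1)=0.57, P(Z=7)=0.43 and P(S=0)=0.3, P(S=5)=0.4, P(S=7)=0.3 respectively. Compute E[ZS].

14.678

E[ZS] = Σ_z Σ_s zs · P(Z=z)P(S=s)
 = 0·0.171 + 5·0.228 + 7·0.171 + 0·0.129 + 35·0.172 + 49·0.129
 = 0 + 1.14 + 1.197 + 0 + 6.02 + 6.321
 = 14.678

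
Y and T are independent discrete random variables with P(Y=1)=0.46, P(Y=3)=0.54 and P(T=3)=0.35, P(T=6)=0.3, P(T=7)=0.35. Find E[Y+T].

7.38

E[Y+T] = Σ_y Σ_t (y+t) · P(Y=y)P(T=t)
 = 4·0.161 + 7·0.138 + 8·0.161 + 6·0.189 + 9·0.162 + 10·0.189
 = 0.644 + 0.966 + 1.288 + 1.134 + 1.458 + 1.89
 = 7.38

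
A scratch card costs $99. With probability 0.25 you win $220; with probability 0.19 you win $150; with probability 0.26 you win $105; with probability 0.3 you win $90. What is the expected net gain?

38.8

E[payout] = 220·0.25 + 150·0.19 + 105·0.26 + 90·0.3
 = 55 + 28.5 + 27.3 + 27
 = 137.8
Net = 137.8 - 99 = 38.8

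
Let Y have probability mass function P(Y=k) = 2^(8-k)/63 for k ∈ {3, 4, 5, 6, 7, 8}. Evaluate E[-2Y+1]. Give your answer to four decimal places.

-6.8095

E[-2Y+1] = Σ (-2y+1)·P(Y=y)
 = (-5)·32/63 + (-7)·16/63 + (-9)·8/63 + (-11)·4/63 + (-13)·2/63 + (-15)·1/63
 = (-160/63) + (-16/9) + (-8/7) + (-44/63) + (-26/63) + (-5/21)
 = -143/21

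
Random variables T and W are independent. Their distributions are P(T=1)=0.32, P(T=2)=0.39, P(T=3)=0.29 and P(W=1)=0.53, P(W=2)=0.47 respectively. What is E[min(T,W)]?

E[min(T,W)] = Σ_t Σ_w min(t,w) · P(T=t)P(W=w)
 = 1·0.1696 + 1·0.1504 + 1·0.2067 + 2·0.1833 + 1·0.1537 + 2·0.1363
 = 0.1696 + 0.1504 + 0.2067 + 0.3666 + 0.1537 + 0.2726
 = 1.3196

1.3196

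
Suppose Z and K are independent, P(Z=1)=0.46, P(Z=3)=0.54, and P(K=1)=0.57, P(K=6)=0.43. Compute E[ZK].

E[ZK] = Σ_z Σ_k zk · P(Z=z)P(K=k)
 = 1·0.2622 + 6·0.1978 + 3·0.3078 + 18·0.2322
 = 0.2622 + 1.1868 + 0.9234 + 4.1796
 = 6.552

6.552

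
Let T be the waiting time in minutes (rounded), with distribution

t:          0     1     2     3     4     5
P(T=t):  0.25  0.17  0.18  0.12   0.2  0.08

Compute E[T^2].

E[T^2] = Σ t^2·P(T=t)
 = 0·0.25 + 1·0.17 + 4·0.18 + 9·0.12 + 16·0.2 + 25·0.08
 = 0 + 0.17 + 0.72 + 1.08 + 3.2 + 2
 = 7.17

7.17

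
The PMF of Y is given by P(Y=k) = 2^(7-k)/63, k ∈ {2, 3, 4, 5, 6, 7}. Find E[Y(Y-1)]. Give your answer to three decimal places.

6.952

E[Y(Y-1)] = Σ y(y-1)·P(Y=y)
 = 2·32/63 + 6·16/63 + 12·8/63 + 20·4/63 + 30·2/63 + 42·1/63
 = 64/63 + 32/21 + 32/21 + 80/63 + 20/21 + 2/3
 = 146/21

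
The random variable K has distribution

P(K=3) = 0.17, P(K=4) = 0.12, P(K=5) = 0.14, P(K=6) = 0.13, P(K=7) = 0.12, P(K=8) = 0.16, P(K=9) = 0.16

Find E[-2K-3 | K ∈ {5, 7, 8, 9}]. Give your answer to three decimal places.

-17.690

P(K ∈ {5, 7, 8, 9}) = 0.14 + 0.12 + 0.16 + 0.16 = 0.58.
E[-2K-3 | K ∈ {5, 7, 8, 9}] = [(-13)·0.14 + (-17)·0.12 + (-19)·0.16 + (-21)·0.16] / 0.58
 = -10.26 / 0.58
 = -513/29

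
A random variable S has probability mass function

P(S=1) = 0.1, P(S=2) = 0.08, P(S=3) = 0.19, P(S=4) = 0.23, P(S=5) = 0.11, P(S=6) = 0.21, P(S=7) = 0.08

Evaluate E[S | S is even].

4.5

P(S is even) = 0.08 + 0.23 + 0.21 = 0.52.
E[S | S is even] = [2·0.08 + 4·0.23 + 6·0.21] / 0.52
 = 2.34 / 0.52
 = 9/2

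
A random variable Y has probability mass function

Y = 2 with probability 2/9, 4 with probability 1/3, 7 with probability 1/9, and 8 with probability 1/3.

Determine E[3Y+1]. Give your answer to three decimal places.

16.667

E[3Y+1] = Σ (3y+1)·P(Y=y)
 = 7·2/9 + 13·1/3 + 22·1/9 + 25·1/3
 = 14/9 + 13/3 + 22/9 + 25/3
 = 50/3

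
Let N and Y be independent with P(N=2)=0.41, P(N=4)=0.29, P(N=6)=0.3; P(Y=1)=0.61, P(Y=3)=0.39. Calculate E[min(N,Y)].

E[min(N,Y)] = Σ_n Σ_y min(n,y) · P(N=n)P(Y=y)
 = 1·0.2501 + 2·0.1599 + 1·0.1769 + 3·0.1131 + 1·0.183 + 3·0.117
 = 0.2501 + 0.3198 + 0.1769 + 0.3393 + 0.183 + 0.351
 = 1.6201

1.6201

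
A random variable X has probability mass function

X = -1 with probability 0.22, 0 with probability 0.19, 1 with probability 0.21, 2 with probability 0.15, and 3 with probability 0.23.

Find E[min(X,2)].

E[min(X,2)] = Σ min(x,2)·P(X=x)
 = (-1)·0.22 + 0·0.19 + 1·0.21 + 2·0.15 + 2·0.23
 = (-0.22) + 0 + 0.21 + 0.3 + 0.46
 = 0.75

0.75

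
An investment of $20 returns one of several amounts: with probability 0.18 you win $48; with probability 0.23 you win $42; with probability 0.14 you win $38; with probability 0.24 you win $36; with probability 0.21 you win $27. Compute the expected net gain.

17.93

E[payout] = 48·0.18 + 42·0.23 + 38·0.14 + 36·0.24 + 27·0.21
 = 8.64 + 9.66 + 5.32 + 8.64 + 5.67
 = 37.93
Net = 37.93 - 20 = 17.93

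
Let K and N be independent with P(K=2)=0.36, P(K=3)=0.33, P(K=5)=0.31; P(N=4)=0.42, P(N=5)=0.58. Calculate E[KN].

E[KN] = Σ_k Σ_n kn · P(K=k)P(N=n)
 = 8·0.1512 + 10·0.2088 + 12·0.1386 + 15·0.1914 + 20·0.1302 + 25·0.1798
 = 1.2096 + 2.088 + 1.6632 + 2.871 + 2.604 + 4.495
 = 14.9308

14.9308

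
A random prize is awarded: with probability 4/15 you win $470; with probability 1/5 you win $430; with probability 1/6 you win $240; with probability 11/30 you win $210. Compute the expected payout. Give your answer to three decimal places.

E[payout] = 470·4/15 + 430·1/5 + 240·1/6 + 210·11/30
 = 376/3 + 86 + 40 + 77
 = 985/3

328.333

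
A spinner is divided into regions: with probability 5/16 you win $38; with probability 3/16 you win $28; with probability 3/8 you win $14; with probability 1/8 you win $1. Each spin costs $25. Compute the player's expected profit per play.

E[payout] = 38·5/16 + 28·3/16 + 14·3/8 + 1·1/8
 = 95/8 + 21/4 + 21/4 + 1/8
 = 45/2
Net = 45/2 - 25 = -5/2

-2.5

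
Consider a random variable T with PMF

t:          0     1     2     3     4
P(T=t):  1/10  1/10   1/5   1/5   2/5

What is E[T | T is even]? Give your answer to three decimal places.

2.857

P(T is even) = 1/10 + 1/5 + 2/5 = 7/10.
E[T | T is even] = [0·1/10 + 2·1/5 + 4·2/5] / (7/10)
 = 2 / (7/10)
 = 20/7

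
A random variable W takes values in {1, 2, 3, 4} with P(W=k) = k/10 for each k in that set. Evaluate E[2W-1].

5

E[2W-1] = Σ (2w-1)·P(W=w)
 = 1·1/10 + 3·1/5 + 5·3/10 + 7·2/5
 = 1/10 + 3/5 + 3/2 + 14/5
 = 5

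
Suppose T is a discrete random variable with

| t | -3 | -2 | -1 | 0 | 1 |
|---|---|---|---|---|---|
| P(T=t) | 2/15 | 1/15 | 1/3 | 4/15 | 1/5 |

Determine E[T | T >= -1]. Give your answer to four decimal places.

P(T >= -1) = 1/3 + 4/15 + 1/5 = 4/5.
E[T | T >= -1] = [(-1)·1/3 + 0·4/15 + 1·1/5] / (4/5)
 = -2/15 / (4/5)
 = -1/6

-0.1667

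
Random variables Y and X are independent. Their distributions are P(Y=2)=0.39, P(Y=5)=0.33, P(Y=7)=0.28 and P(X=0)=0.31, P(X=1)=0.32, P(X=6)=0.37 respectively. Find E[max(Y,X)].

5.0893

E[max(Y,X)] = Σ_y Σ_x max(y,x) · P(Y=y)P(X=x)
 = 2·0.1209 + 2·0.1248 + 6·0.1443 + 5·0.1023 + 5·0.1056 + 6·0.1221 + 7·0.0868 + 7·0.0896 + 7·0.1036
 = 0.2418 + 0.2496 + 0.8658 + 0.5115 + 0.528 + 0.7326 + 0.6076 + 0.6272 + 0.7252
 = 5.0893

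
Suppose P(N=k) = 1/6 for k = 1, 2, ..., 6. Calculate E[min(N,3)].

E[min(N,3)] = Σ min(n,3)·P(N=n)
 = 1·1/6 + 2·1/6 + 3·1/6 + 3·1/6 + 3·1/6 + 3·1/6
 = 1/6 + 1/3 + 1/2 + 1/2 + 1/2 + 1/2
 = 5/2

2.5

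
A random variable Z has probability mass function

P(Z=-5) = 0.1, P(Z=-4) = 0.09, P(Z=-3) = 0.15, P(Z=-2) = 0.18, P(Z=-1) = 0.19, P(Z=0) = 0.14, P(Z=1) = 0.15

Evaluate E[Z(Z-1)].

8.06

E[Z(Z-1)] = Σ z(z-1)·P(Z=z)
 = 30·0.1 + 20·0.09 + 12·0.15 + 6·0.18 + 2·0.19 + 0·0.14 + 0·0.15
 = 3 + 1.8 + 1.8 + 1.08 + 0.38 + 0 + 0
 = 8.06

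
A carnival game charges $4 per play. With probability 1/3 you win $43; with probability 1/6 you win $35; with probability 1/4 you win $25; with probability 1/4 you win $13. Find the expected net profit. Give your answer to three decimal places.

E[payout] = 43·1/3 + 35·1/6 + 25·1/4 + 13·1/4
 = 43/3 + 35/6 + 25/4 + 13/4
 = 89/3
Net = 89/3 - 4 = 77/3

25.667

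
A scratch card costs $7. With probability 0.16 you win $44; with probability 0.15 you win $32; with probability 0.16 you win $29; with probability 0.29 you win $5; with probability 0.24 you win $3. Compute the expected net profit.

11.65

E[payout] = 44·0.16 + 32·0.15 + 29·0.16 + 5·0.29 + 3·0.24
 = 7.04 + 4.8 + 4.64 + 1.45 + 0.72
 = 18.65
Net = 18.65 - 7 = 11.65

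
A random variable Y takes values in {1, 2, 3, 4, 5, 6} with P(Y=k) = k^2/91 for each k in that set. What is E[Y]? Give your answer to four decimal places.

E[Y] = Σ y·P(Y=y)
 = 1·1/91 + 2·4/91 + 3·9/91 + 4·16/91 + 5·25/91 + 6·36/91
 = 1/91 + 8/91 + 27/91 + 64/91 + 125/91 + 216/91
 = 63/13

4.8462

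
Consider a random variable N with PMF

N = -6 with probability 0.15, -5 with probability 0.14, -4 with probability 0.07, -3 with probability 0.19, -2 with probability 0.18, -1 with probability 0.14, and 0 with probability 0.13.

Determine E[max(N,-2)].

-1.6

E[max(N,-2)] = Σ max(n,-2)·P(N=n)
 = (-2)·0.15 + (-2)·0.14 + (-2)·0.07 + (-2)·0.19 + (-2)·0.18 + (-1)·0.14 + 0·0.13
 = (-0.3) + (-0.28) + (-0.14) + (-0.38) + (-0.36) + (-0.14) + 0
 = -1.6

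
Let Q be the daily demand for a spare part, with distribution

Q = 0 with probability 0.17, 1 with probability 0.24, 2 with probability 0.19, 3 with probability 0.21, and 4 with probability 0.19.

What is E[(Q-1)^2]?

2.91

E[(Q-1)^2] = Σ (q-1)^2·P(Q=q)
 = 1·0.17 + 0·0.24 + 1·0.19 + 4·0.21 + 9·0.19
 = 0.17 + 0 + 0.19 + 0.84 + 1.71
 = 2.91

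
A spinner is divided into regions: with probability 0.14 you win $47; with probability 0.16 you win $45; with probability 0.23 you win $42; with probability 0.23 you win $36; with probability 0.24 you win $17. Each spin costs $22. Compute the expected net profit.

13.8

E[payout] = 47·0.14 + 45·0.16 + 42·0.23 + 36·0.23 + 17·0.24
 = 6.58 + 7.2 + 9.66 + 8.28 + 4.08
 = 35.8
Net = 35.8 - 22 = 13.8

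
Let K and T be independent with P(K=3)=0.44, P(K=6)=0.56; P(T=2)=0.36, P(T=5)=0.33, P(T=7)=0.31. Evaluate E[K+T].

9.22

E[K+T] = Σ_k Σ_t (k+t) · P(K=k)P(T=t)
 = 5·0.1584 + 8·0.1452 + 10·0.1364 + 8·0.2016 + 11·0.1848 + 13·0.1736
 = 0.792 + 1.1616 + 1.364 + 1.6128 + 2.0328 + 2.2568
 = 9.22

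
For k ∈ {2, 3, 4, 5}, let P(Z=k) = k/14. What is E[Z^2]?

16

E[Z^2] = Σ z^2·P(Z=z)
 = 4·1/7 + 9·3/14 + 16·2/7 + 25·5/14
 = 4/7 + 27/14 + 32/7 + 125/14
 = 16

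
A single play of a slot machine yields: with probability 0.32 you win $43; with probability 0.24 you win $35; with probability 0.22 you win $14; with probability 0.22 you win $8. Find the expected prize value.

27

E[payout] = 43·0.32 + 35·0.24 + 14·0.22 + 8·0.22
 = 13.76 + 8.4 + 3.08 + 1.76
 = 27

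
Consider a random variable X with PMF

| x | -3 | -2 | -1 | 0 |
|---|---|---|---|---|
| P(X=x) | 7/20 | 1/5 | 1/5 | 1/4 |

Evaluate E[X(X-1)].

E[X(X-1)] = Σ x(x-1)·P(X=x)
 = 12·7/20 + 6·1/5 + 2·1/5 + 0·1/4
 = 21/5 + 6/5 + 2/5 + 0
 = 29/5

5.8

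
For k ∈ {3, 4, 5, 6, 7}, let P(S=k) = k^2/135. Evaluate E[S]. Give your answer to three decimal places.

E[S] = Σ s·P(S=s)
 = 3·1/15 + 4·16/135 + 5·5/27 + 6·4/15 + 7·49/135
 = 1/5 + 64/135 + 25/27 + 8/5 + 343/135
 = 155/27

5.741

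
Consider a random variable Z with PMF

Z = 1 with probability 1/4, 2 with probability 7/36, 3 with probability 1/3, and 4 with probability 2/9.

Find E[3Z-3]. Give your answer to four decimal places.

4.5833

E[3Z-3] = Σ (3z-3)·P(Z=z)
 = 0·1/4 + 3·7/36 + 6·1/3 + 9·2/9
 = 0 + 7/12 + 2 + 2
 = 55/12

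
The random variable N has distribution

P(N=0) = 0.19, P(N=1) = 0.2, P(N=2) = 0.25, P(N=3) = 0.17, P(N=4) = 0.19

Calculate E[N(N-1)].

3.8

E[N(N-1)] = Σ n(n-1)·P(N=n)
 = 0·0.19 + 0·0.2 + 2·0.25 + 6·0.17 + 12·0.19
 = 0 + 0 + 0.5 + 1.02 + 2.28
 = 3.8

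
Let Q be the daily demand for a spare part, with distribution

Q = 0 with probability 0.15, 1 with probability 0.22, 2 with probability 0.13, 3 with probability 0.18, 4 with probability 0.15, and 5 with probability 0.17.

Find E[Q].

E[Q] = Σ q·P(Q=q)
 = 0·0.15 + 1·0.22 + 2·0.13 + 3·0.18 + 4·0.15 + 5·0.17
 = 0 + 0.22 + 0.26 + 0.54 + 0.6 + 0.85
 = 2.47

2.47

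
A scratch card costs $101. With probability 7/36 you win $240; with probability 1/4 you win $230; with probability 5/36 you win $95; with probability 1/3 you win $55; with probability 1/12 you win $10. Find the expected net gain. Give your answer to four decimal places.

E[payout] = 240·7/36 + 230·1/4 + 95·5/36 + 55·1/3 + 10·1/12
 = 140/3 + 115/2 + 475/36 + 55/3 + 5/6
 = 4915/36
Net = 4915/36 - 101 = 1279/36

35.5278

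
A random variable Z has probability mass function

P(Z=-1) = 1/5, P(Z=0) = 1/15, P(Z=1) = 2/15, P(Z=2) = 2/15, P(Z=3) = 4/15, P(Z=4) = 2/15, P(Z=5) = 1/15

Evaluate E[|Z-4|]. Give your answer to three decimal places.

2.267

E[|Z-4|] = Σ |z-4|·P(Z=z)
 = 5·1/5 + 4·1/15 + 3·2/15 + 2·2/15 + 1·4/15 + 0·2/15 + 1·1/15
 = 1 + 4/15 + 2/5 + 4/15 + 4/15 + 0 + 1/15
 = 34/15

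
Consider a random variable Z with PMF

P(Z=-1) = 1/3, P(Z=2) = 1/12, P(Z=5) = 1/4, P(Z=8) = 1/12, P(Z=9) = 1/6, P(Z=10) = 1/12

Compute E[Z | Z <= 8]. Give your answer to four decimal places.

P(Z <= 8) = 1/3 + 1/12 + 1/4 + 1/12 = 3/4.
E[Z | Z <= 8] = [(-1)·1/3 + 2·1/12 + 5·1/4 + 8·1/12] / (3/4)
 = 7/4 / (3/4)
 = 7/3

2.3333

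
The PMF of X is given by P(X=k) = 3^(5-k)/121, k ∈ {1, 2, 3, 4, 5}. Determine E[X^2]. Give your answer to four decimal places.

E[X^2] = Σ x^2·P(X=x)
 = 1·81/121 + 4·27/121 + 9·9/121 + 16·3/121 + 25·1/121
 = 81/121 + 108/121 + 81/121 + 48/121 + 25/121
 = 343/121

2.8347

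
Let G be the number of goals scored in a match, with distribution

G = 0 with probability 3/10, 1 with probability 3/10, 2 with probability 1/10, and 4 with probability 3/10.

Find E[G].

1.7

E[G] = Σ g·P(G=g)
 = 0·3/10 + 1·3/10 + 2·1/10 + 4·3/10
 = 0 + 3/10 + 1/5 + 6/5
 = 17/10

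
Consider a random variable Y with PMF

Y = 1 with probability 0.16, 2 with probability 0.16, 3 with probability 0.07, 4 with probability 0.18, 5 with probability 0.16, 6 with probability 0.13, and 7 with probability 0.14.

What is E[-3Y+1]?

-10.91

E[-3Y+1] = Σ (-3y+1)·P(Y=y)
 = (-2)·0.16 + (-5)·0.16 + (-8)·0.07 + (-11)·0.18 + (-14)·0.16 + (-17)·0.13 + (-20)·0.14
 = (-0.32) + (-0.8) + (-0.56) + (-1.98) + (-2.24) + (-2.21) + (-2.8)
 = -10.91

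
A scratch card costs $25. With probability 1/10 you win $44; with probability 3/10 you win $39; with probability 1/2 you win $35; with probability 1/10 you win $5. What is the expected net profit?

E[payout] = 44·1/10 + 39·3/10 + 35·1/2 + 5·1/10
 = 22/5 + 117/10 + 35/2 + 1/2
 = 341/10
Net = 341/10 - 25 = 91/10

9.1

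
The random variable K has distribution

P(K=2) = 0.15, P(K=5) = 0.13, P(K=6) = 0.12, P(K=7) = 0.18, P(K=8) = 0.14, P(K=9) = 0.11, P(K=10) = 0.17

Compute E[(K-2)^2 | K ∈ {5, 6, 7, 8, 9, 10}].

P(K ∈ {5, 6, 7, 8, 9, 10}) = 0.13 + 0.12 + 0.18 + 0.14 + 0.11 + 0.17 = 0.85.
E[(K-2)^2 | K ∈ {5, 6, 7, 8, 9, 10}] = [9·0.13 + 16·0.12 + 25·0.18 + 36·0.14 + 49·0.11 + 64·0.17] / 0.85
 = 28.9 / 0.85
 = 34

34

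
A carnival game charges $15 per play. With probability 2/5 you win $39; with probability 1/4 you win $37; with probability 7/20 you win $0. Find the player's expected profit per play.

9.85

E[payout] = 39·2/5 + 37·1/4 + 0·7/20
 = 78/5 + 37/4 + 0
 = 497/20
Net = 497/20 - 15 = 197/20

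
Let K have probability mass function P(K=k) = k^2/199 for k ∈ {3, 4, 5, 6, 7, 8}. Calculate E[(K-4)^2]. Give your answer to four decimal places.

8.2563

E[(K-4)^2] = Σ (k-4)^2·P(K=k)
 = 1·9/199 + 0·16/199 + 1·25/199 + 4·36/199 + 9·49/199 + 16·64/199
 = 9/199 + 0 + 25/199 + 144/199 + 441/199 + 1024/199
 = 1643/199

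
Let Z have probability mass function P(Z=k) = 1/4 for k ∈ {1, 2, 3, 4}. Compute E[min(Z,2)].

1.75

E[min(Z,2)] = Σ min(z,2)·P(Z=z)
 = 1·1/4 + 2·1/4 + 2·1/4 + 2·1/4
 = 1/4 + 1/2 + 1/2 + 1/2
 = 7/4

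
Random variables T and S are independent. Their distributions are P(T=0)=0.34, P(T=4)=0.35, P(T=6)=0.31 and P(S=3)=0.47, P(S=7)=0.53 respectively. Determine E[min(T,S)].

E[min(T,S)] = Σ_t Σ_s min(t,s) · P(T=t)P(S=s)
 = 0·0.1598 + 0·0.1802 + 3·0.1645 + 4·0.1855 + 3·0.1457 + 6·0.1643
 = 0 + 0 + 0.4935 + 0.742 + 0.4371 + 0.9858
 = 2.6584

2.6584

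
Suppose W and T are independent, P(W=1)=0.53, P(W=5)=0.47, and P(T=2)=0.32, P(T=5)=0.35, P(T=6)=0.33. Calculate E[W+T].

7.25

E[W+T] = Σ_w Σ_t (w+t) · P(W=w)P(T=t)
 = 3·0.1696 + 6·0.1855 + 7·0.1749 + 7·0.1504 + 10·0.1645 + 11·0.1551
 = 0.5088 + 1.113 + 1.2243 + 1.0528 + 1.645 + 1.7061
 = 7.25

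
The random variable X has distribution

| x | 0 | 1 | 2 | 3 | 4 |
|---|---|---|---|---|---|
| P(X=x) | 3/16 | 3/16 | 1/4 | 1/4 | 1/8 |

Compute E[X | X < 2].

0.5

P(X < 2) = 3/16 + 3/16 = 3/8.
E[X | X < 2] = [0·3/16 + 1·3/16] / (3/8)
 = 3/16 / (3/8)
 = 1/2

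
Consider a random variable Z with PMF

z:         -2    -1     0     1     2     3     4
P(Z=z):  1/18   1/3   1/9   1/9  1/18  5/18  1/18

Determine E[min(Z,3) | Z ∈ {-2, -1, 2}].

P(Z ∈ {-2, -1, 2}) = 1/18 + 1/3 + 1/18 = 4/9.
E[min(Z,3) | Z ∈ {-2, -1, 2}] = [(-2)·1/18 + (-1)·1/3 + 2·1/18] / (4/9)
 = -1/3 / (4/9)
 = -3/4

-0.75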